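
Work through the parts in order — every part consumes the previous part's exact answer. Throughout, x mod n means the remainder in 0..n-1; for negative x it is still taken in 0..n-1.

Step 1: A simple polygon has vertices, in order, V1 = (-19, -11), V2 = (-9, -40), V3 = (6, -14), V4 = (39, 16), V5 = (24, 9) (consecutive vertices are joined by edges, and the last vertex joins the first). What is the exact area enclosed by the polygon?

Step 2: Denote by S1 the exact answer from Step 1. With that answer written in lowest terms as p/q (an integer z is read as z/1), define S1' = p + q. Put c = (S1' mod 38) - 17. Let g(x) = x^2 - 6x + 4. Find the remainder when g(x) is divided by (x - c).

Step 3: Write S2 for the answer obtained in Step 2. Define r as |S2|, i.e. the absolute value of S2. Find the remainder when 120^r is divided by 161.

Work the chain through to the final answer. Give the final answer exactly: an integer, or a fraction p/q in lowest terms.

Step 1: cross terms: (-19*-40 - -9*-11)=661, (-9*-14 - 6*-40)=366, (6*16 - 39*-14)=642, (39*9 - 24*16)=-33, (24*-11 - -19*9)=-93; twice the area = |1543| = 1543; area = 1543/2; answer 1543/2
Step 2: S1 = 1543/2; threaded value p + q = 1545; c = 8; remainder = value at the root: 1*(8)^2 - 6*(8)^1 + 4 = (64) + (-48) + (4) = 20; answer 20
Step 3: S2 = 20; r = 20; squarings mod 161: 120^1=120, 120^2=71, 120^4=50, 120^8=85, 120^16=141; 120^20 = 120^4 * 120^16 = 127 (mod 161); answer 127

127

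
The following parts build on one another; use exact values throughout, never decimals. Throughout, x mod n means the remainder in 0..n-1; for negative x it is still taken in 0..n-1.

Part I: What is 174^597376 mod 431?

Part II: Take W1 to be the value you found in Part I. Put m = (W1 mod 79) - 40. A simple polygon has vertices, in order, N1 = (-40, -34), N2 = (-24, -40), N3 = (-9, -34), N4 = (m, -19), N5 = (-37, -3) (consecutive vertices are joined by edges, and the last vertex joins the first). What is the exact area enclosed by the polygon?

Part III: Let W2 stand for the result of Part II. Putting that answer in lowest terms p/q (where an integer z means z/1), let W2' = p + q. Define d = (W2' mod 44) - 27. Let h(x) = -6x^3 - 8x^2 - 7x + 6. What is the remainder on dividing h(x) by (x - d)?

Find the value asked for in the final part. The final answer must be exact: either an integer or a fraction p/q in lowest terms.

52191

Part I: squarings mod 431: 174^1=174, 174^2=106, 174^4=30, 174^8=38, 174^16=151, 174^32=389, 174^64=40, 174^128=307, 174^256=291, 174^512=205, 174^1024=218, 174^2048=114, 174^4096=66, 174^8192=46, 174^16384=392, 174^32768=228, 174^65536=264, 174^131072=305, 174^262144=360, 174^524288=300; 174^597376 = 174^128 * 174^256 * 174^1024 * 174^2048 * 174^4096 * 174^65536 * 174^524288 = 91 (mod 431); answer 91
Part II: W1 = 91; m = -28; cross terms: (-40*-40 - -24*-34)=784, (-24*-34 - -9*-40)=456, (-9*-19 - -28*-34)=-781, (-28*-3 - -37*-19)=-619, (-37*-34 - -40*-3)=1138; twice the area = |978| = 978; area = 489; answer 489
Part III: W2 = 489; threaded value p + q = 490; d = -21; remainder = value at the root: -6*(-21)^3 - 8*(-21)^2 - 7*(-21)^1 + 6 = (55566) + (-3528) + (147) + (6) = 52191; answer 52191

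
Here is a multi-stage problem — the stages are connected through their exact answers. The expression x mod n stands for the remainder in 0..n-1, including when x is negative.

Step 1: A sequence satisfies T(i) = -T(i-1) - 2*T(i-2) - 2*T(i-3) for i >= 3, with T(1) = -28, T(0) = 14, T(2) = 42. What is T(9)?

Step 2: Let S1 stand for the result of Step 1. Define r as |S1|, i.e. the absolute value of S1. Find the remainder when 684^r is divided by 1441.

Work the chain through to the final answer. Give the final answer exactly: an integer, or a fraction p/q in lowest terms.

1092

Step 1: T(3) = -1*(42) - 2*(-28) - 2*(14) = -14; iterating: T(3)=-14, T(4)=-14, T(5)=-42, T(6)=98, T(7)=14, T(8)=-126, T(9)=-98; answer -98
Step 2: S1 = -98; r = 98; squarings mod 1441: 684^1=684, 684^2=972, 684^4=929, 684^8=1323, 684^16=955, 684^32=1313, 684^64=533; 684^98 = 684^2 * 684^32 * 684^64 = 1092 (mod 1441); answer 1092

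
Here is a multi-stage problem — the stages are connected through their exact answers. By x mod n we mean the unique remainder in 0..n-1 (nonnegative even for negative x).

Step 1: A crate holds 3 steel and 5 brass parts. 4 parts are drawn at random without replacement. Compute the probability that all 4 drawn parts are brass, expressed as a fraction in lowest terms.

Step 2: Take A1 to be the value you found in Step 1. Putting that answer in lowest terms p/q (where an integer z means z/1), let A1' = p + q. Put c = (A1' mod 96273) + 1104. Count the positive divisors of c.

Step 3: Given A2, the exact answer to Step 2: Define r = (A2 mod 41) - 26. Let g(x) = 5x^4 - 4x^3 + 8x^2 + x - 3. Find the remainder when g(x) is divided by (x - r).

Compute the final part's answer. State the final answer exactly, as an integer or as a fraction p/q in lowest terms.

Step 1: total draws C(8,4) = 70; favorable C(5,4) = 5; P = 1/14; answer 1/14
Step 2: A1 = 1/14; threaded value p + q = 15; c = 1119; 1119 = 3 * 373; number of divisors = (1+1) * (1+1) = 4; answer 4
Step 3: A2 = 4; r = -22; remainder = value at the root: 5*(-22)^4 - 4*(-22)^3 + 8*(-22)^2 + 1*(-22)^1 - 3 = (1171280) + (42592) + (3872) + (-22) + (-3) = 1217719; answer 1217719

1217719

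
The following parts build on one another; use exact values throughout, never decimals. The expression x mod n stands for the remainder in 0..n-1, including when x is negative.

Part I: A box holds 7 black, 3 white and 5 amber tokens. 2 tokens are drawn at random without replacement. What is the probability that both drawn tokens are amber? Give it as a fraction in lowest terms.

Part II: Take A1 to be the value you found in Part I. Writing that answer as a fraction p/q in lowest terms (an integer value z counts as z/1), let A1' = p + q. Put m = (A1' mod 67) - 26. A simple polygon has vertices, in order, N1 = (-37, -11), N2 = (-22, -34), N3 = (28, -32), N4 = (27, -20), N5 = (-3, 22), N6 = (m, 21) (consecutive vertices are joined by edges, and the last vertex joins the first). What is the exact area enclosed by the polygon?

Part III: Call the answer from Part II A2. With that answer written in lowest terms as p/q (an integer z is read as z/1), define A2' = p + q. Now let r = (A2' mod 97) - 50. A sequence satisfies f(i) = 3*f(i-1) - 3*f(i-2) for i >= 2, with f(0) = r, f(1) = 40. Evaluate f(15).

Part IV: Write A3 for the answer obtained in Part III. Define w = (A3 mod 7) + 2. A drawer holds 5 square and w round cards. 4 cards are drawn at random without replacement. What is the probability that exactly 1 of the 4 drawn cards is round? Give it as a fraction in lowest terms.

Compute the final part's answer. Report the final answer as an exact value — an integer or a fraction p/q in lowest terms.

Part I: total draws C(15,2) = 105; favorable C(5,2) = 10; P = 2/21; answer 2/21
Part II: A1 = 2/21; threaded value p + q = 23; m = -3; cross terms: (-37*-34 - -22*-11)=1016, (-22*-32 - 28*-34)=1656, (28*-20 - 27*-32)=304, (27*22 - -3*-20)=534, (-3*21 - -3*22)=3, (-3*-11 - -37*21)=810; twice the area = |4323| = 4323; area = 4323/2; answer 4323/2
Part III: A2 = 4323/2; threaded value p + q = 4325; r = 7; f(2) = 3*(40) - 3*(7) = 99; iterating: f(2)=99, f(3)=177, f(4)=234, f(5)=171, f(6)=-189, f(7)=-1080, f(8)=-2673, f(9)=-4779, f(10)=-6318, f(11)=-4617, f(12)=5103, f(13)=29160, f(14)=72171, f(15)=129033; answer 129033
Part IV: A3 = 129033; w = 4; total draws C(9,4) = 126; favorable C(4,1)*C(5,3) = 40; P = 20/63; answer 20/63

20/63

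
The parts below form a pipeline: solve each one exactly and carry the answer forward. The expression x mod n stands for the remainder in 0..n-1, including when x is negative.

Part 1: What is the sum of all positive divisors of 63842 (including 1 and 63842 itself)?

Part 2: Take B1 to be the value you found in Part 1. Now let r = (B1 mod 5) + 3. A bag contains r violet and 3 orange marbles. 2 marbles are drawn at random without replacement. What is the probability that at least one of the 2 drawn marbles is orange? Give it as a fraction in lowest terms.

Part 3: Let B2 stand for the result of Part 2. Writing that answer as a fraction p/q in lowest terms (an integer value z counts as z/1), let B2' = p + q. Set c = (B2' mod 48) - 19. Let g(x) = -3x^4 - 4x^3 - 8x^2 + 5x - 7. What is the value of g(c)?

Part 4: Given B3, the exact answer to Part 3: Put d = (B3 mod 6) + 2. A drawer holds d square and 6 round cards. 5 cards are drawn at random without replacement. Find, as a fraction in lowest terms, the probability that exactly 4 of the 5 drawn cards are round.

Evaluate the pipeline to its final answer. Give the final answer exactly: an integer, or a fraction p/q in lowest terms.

35/429

Part 1: 63842 = 2 * 137 * 233; sigma = (1 + 2) * (1 + 137) * (1 + 233) = 3 * 138 * 234 = 96876; answer 96876
Part 2: B1 = 96876; r = 4; total draws C(7,2) = 21; complement C(4,2) = 6; favorable 21 - 6 = 15; P = 5/7; answer 5/7
Part 3: B2 = 5/7; threaded value p + q = 12; c = -7; -3*(-7)^4 - 4*(-7)^3 - 8*(-7)^2 + 5*(-7)^1 - 7 = (-7203) + (1372) + (-392) + (-35) + (-7) = -6265; answer -6265
Part 4: B3 = -6265; d = 7; total draws C(13,5) = 1287; favorable C(6,4)*C(7,1) = 105; P = 35/429; answer 35/429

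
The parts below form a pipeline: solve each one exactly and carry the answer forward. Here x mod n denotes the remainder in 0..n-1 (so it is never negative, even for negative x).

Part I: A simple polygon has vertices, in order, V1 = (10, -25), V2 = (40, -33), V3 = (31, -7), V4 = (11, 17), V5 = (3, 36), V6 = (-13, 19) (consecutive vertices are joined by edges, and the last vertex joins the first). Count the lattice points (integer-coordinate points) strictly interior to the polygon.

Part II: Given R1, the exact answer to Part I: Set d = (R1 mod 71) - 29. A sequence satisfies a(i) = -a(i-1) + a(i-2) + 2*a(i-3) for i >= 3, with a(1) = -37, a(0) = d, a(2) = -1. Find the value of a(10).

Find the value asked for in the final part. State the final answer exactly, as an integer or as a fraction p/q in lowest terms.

Part I: cross terms: (10*-33 - 40*-25)=670, (40*-7 - 31*-33)=743, (31*17 - 11*-7)=604, (11*36 - 3*17)=345, (3*19 - -13*36)=525, (-13*-25 - 10*19)=135; twice the area = |3022| = 3022; area = 1511; boundary points = 2 + 1 + 4 + 1 + 1 + 1 = 10; strictly interior points = area - boundary/2 + 1 = 1507; answer 1507
Part II: R1 = 1507; d = -13; a(3) = -1*(-1) + 1*(-37) + 2*(-13) = -62; iterating: a(3)=-62, a(4)=-13, a(5)=-51, a(6)=-86, a(7)=9, a(8)=-197, a(9)=34, a(10)=-213; answer -213

-213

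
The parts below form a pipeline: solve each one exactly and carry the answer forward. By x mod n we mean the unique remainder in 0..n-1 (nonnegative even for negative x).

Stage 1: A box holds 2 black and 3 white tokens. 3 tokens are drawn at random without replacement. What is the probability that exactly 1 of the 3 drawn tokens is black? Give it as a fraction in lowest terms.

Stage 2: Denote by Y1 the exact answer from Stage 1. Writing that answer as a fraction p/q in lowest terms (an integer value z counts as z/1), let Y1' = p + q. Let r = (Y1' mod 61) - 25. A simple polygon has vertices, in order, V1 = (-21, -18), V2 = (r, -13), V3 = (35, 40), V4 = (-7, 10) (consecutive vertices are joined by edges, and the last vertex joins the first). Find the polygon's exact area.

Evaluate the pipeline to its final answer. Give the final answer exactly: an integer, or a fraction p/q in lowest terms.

354

Stage 1: total draws C(5,3) = 10; favorable C(2,1)*C(3,2) = 6; P = 3/5; answer 3/5
Stage 2: Y1 = 3/5; threaded value p + q = 8; r = -17; cross terms: (-21*-13 - -17*-18)=-33, (-17*40 - 35*-13)=-225, (35*10 - -7*40)=630, (-7*-18 - -21*10)=336; twice the area = |708| = 708; area = 354; answer 354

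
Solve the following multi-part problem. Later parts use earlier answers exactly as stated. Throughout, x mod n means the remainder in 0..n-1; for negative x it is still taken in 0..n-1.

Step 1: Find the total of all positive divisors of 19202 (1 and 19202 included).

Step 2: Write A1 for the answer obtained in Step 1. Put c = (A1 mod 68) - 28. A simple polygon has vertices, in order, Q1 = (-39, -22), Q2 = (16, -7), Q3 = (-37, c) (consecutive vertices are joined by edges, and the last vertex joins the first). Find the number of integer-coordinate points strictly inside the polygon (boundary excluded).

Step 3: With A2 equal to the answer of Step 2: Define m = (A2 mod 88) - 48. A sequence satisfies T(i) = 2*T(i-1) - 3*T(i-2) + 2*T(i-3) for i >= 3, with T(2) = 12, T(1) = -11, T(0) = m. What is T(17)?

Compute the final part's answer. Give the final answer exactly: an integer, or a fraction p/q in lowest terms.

7933

Step 1: 19202 = 2 * 9601; sigma = (1 + 2) * (1 + 9601) = 3 * 9602 = 28806; answer 28806
Step 2: A1 = 28806; c = 14; cross terms: (-39*-7 - 16*-22)=625, (16*14 - -37*-7)=-35, (-37*-22 - -39*14)=1360; twice the area = |1950| = 1950; area = 975; boundary points = 5 + 1 + 2 = 8; strictly interior points = area - boundary/2 + 1 = 972; answer 972
Step 3: A2 = 972; m = -44; T(3) = 2*(12) - 3*(-11) + 2*(-44) = -31; iterating: T(3)=-31, T(4)=-120, T(5)=-123, T(6)=52, T(7)=233, T(8)=64, T(9)=-467, T(10)=-660, T(11)=209, T(12)=1464, T(13)=981, T(14)=-2012, T(15)=-4039, T(16)=-80, T(17)=7933; answer 7933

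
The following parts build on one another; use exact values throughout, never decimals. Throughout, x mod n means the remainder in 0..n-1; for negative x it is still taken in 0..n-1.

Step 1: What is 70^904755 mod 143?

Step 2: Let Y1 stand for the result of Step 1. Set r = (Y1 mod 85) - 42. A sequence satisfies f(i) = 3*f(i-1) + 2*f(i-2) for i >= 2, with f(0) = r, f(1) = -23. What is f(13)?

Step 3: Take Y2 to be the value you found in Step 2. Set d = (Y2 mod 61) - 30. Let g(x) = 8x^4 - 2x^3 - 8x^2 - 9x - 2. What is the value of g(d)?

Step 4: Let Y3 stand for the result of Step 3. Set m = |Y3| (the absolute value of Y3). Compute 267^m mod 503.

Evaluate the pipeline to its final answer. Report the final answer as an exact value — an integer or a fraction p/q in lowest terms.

Step 1: squarings mod 143: 70^1=70, 70^2=38, 70^4=14, 70^8=53, 70^16=92, 70^32=27, 70^64=14, 70^128=53, 70^256=92, 70^512=27, 70^1024=14, 70^2048=53, 70^4096=92, 70^8192=27, 70^16384=14, 70^32768=53, 70^65536=92, 70^131072=27, 70^262144=14, 70^524288=53; 70^904755 = 70^1 * 70^2 * 70^16 * 70^32 * 70^512 * 70^1024 * 70^2048 * 70^16384 * 70^32768 * 70^65536 * 70^262144 * 70^524288 = 34 (mod 143); answer 34
Step 2: Y1 = 34; r = -8; f(2) = 3*(-23) + 2*(-8) = -85; iterating: f(2)=-85, f(3)=-301, f(4)=-1073, f(5)=-3821, f(6)=-13609, f(7)=-48469, f(8)=-172625, f(9)=-614813, f(10)=-2189689, f(11)=-7798693, f(12)=-27775457, f(13)=-98923757; answer -98923757
Step 3: Y2 = -98923757; d = -26; 8*(-26)^4 - 2*(-26)^3 - 8*(-26)^2 - 9*(-26)^1 - 2 = (3655808) + (35152) + (-5408) + (234) + (-2) = 3685784; answer 3685784
Step 4: Y3 = 3685784; m = 3685784; squarings mod 503: 267^1=267, 267^2=366, 267^4=158, 267^8=317, 267^16=392, 267^32=249, 267^64=132, 267^128=322, 267^256=66, 267^512=332, 267^1024=67, 267^2048=465, 267^4096=438, 267^8192=201, 267^16384=161, 267^32768=268, 267^65536=398, 267^131072=462, 267^262144=172, 267^524288=410, 267^1048576=98, 267^2097152=47; 267^3685784 = 267^8 * 267^16 * 267^128 * 267^256 * 267^1024 * 267^2048 * 267^4096 * 267^8192 * 267^524288 * 267^1048576 * 267^2097152 = 172 (mod 503); answer 172

172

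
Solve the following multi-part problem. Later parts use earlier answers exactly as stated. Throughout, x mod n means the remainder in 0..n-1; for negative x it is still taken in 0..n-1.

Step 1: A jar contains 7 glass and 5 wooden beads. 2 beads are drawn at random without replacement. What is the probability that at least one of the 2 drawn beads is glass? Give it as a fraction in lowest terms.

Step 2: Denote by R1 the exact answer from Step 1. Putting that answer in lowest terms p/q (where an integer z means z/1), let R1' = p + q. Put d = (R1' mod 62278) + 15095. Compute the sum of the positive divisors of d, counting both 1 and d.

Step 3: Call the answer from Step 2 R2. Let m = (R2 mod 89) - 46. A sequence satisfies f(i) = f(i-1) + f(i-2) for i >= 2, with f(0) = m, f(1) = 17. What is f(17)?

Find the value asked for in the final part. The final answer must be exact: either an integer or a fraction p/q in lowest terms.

Step 1: total draws C(12,2) = 66; complement C(5,2) = 10; favorable 66 - 10 = 56; P = 28/33; answer 28/33
Step 2: R1 = 28/33; threaded value p + q = 61; d = 15156; 15156 = 2^2 * 3^2 * 421; sigma = (1 + 2 + 4) * (1 + 3 + 9) * (1 + 421) = 7 * 13 * 422 = 38402; answer 38402
Step 3: R2 = 38402; m = -3; f(2) = 1*(17) + 1*(-3) = 14; iterating: f(2)=14, f(3)=31, f(4)=45, f(5)=76, f(6)=121, f(7)=197, f(8)=318, f(9)=515, f(10)=833, f(11)=1348, f(12)=2181, f(13)=3529, f(14)=5710, f(15)=9239, f(16)=14949, f(17)=24188; answer 24188

24188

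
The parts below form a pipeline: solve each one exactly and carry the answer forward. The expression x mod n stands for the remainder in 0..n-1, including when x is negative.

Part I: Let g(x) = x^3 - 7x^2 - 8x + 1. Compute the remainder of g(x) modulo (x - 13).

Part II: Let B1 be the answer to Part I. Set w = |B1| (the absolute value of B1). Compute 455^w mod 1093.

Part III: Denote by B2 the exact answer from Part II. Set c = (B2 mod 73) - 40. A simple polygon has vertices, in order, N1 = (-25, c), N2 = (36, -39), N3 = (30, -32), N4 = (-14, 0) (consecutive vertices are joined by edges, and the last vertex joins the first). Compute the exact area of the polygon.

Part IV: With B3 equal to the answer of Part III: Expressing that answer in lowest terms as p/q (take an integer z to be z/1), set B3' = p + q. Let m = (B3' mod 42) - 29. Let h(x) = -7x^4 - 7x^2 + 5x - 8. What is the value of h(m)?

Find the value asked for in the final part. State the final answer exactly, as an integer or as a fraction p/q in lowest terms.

Part I: remainder = value at the root: 1*(13)^3 - 7*(13)^2 - 8*(13)^1 + 1 = (2197) + (-1183) + (-104) + (1) = 911; answer 911
Part II: B1 = 911; w = 911; squarings mod 1093: 455^1=455, 455^2=448, 455^4=685, 455^8=328, 455^16=470, 455^32=114, 455^64=973, 455^128=191, 455^256=412, 455^512=329; 455^911 = 455^1 * 455^2 * 455^4 * 455^8 * 455^128 * 455^256 * 455^512 = 154 (mod 1093); answer 154
Part III: B2 = 154; c = -32; cross terms: (-25*-39 - 36*-32)=2127, (36*-32 - 30*-39)=18, (30*0 - -14*-32)=-448, (-14*-32 - -25*0)=448; twice the area = |2145| = 2145; area = 2145/2; answer 2145/2
Part IV: B3 = 2145/2; threaded value p + q = 2147; m = -24; -7*(-24)^4 - 7*(-24)^2 + 5*(-24)^1 - 8 = (-2322432) + (-4032) + (-120) + (-8) = -2326592; answer -2326592

-2326592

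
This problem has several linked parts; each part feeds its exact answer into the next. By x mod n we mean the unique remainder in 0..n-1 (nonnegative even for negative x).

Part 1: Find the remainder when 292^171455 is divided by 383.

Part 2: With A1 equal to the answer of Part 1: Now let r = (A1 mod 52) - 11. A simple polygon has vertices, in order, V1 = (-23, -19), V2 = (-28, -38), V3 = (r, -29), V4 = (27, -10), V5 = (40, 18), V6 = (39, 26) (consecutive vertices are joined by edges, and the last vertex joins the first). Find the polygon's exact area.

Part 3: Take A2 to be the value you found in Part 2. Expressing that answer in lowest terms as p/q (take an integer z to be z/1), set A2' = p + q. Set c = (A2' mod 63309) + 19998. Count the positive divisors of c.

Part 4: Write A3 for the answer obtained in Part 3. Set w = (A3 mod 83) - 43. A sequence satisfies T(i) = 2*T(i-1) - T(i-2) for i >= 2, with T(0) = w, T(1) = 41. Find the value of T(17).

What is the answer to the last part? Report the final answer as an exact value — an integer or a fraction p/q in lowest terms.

1129

Part 1: squarings mod 383: 292^1=292, 292^2=238, 292^4=343, 292^8=68, 292^16=28, 292^32=18, 292^64=324, 292^128=34, 292^256=7, 292^512=49, 292^1024=103, 292^2048=268, 292^4096=203, 292^8192=228, 292^16384=279, 292^32768=92, 292^65536=38, 292^131072=295; 292^171455 = 292^1 * 292^2 * 292^4 * 292^8 * 292^16 * 292^32 * 292^128 * 292^256 * 292^1024 * 292^2048 * 292^4096 * 292^32768 * 292^131072 = 34 (mod 383); answer 34
Part 2: A1 = 34; r = 23; cross terms: (-23*-38 - -28*-19)=342, (-28*-29 - 23*-38)=1686, (23*-10 - 27*-29)=553, (27*18 - 40*-10)=886, (40*26 - 39*18)=338, (39*-19 - -23*26)=-143; twice the area = |3662| = 3662; area = 1831; answer 1831
Part 3: A2 = 1831; threaded value p + q = 1832; c = 21830; 21830 = 2 * 5 * 37 * 59; number of divisors = (1+1) * (1+1) * (1+1) * (1+1) = 16; answer 16
Part 4: A3 = 16; w = -27; T(2) = 2*(41) - 1*(-27) = 109; iterating: T(2)=109, T(3)=177, T(4)=245, T(5)=313, T(6)=381, T(7)=449, T(8)=517, T(9)=585, T(10)=653, T(11)=721, T(12)=789, T(13)=857, T(14)=925, T(15)=993, T(16)=1061, T(17)=1129; answer 1129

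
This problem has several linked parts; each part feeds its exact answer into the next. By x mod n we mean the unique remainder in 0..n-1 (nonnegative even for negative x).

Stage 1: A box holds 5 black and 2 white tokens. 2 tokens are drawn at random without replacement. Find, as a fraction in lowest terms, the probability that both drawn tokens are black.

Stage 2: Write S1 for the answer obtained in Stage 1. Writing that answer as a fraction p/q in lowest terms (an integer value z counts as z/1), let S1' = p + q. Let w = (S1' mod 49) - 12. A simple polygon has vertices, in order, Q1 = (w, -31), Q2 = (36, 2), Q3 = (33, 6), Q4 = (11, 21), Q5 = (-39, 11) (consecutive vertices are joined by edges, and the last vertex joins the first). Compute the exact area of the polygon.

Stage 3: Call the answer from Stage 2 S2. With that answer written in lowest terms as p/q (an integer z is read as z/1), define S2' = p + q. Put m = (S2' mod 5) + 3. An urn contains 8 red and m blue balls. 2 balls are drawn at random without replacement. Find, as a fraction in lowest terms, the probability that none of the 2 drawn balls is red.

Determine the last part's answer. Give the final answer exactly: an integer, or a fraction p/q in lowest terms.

15/91

Stage 1: total draws C(7,2) = 21; favorable C(5,2) = 10; P = 10/21; answer 10/21
Stage 2: S1 = 10/21; threaded value p + q = 31; w = 19; cross terms: (19*2 - 36*-31)=1154, (36*6 - 33*2)=150, (33*21 - 11*6)=627, (11*11 - -39*21)=940, (-39*-31 - 19*11)=1000; twice the area = |3871| = 3871; area = 3871/2; answer 3871/2
Stage 3: S2 = 3871/2; threaded value p + q = 3873; m = 6; total draws C(14,2) = 91; favorable C(6,2) = 15; P = 15/91; answer 15/91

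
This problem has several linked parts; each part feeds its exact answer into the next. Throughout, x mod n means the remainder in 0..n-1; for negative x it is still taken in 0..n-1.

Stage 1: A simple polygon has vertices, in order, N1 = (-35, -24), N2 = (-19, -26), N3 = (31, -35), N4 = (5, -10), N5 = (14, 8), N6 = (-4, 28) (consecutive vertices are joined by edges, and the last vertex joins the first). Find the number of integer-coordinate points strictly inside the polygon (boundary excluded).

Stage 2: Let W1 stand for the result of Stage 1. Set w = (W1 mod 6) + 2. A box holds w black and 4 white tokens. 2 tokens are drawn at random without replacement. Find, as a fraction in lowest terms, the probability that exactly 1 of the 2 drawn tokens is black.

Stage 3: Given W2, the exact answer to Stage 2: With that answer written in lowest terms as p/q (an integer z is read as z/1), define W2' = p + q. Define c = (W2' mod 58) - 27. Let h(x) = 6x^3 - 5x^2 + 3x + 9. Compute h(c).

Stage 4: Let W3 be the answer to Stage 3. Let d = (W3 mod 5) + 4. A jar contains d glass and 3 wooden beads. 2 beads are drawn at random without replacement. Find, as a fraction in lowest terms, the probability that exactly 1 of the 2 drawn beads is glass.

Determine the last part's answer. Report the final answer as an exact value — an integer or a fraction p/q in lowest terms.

Stage 1: cross terms: (-35*-26 - -19*-24)=454, (-19*-35 - 31*-26)=1471, (31*-10 - 5*-35)=-135, (5*8 - 14*-10)=180, (14*28 - -4*8)=424, (-4*-24 - -35*28)=1076; twice the area = |3470| = 3470; area = 1735; boundary points = 2 + 1 + 1 + 9 + 2 + 1 = 16; strictly interior points = area - boundary/2 + 1 = 1728; answer 1728
Stage 2: W1 = 1728; w = 2; total draws C(6,2) = 15; favorable C(2,1)*C(4,1) = 8; P = 8/15; answer 8/15
Stage 3: W2 = 8/15; threaded value p + q = 23; c = -4; 6*(-4)^3 - 5*(-4)^2 + 3*(-4)^1 + 9 = (-384) + (-80) + (-12) + (9) = -467; answer -467
Stage 4: W3 = -467; d = 7; total draws C(10,2) = 45; favorable C(7,1)*C(3,1) = 21; P = 7/15; answer 7/15

7/15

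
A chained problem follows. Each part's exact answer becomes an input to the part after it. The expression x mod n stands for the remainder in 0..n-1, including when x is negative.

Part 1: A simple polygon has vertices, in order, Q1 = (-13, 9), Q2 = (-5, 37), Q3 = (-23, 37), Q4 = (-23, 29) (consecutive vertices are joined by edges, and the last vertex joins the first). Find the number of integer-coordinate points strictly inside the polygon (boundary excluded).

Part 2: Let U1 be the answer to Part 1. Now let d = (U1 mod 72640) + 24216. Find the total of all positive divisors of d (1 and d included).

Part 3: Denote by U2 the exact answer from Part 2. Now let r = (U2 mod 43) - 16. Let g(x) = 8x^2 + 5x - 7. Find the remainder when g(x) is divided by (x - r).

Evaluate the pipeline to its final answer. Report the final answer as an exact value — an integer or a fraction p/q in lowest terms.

1205

Part 1: cross terms: (-13*37 - -5*9)=-436, (-5*37 - -23*37)=666, (-23*29 - -23*37)=184, (-23*9 - -13*29)=170; twice the area = |584| = 584; area = 292; boundary points = 4 + 18 + 8 + 10 = 40; strictly interior points = area - boundary/2 + 1 = 273; answer 273
Part 2: U1 = 273; d = 24489; 24489 = 3^3 * 907; sigma = (1 + 3 + 9 + 27) * (1 + 907) = 40 * 908 = 36320; answer 36320
Part 3: U2 = 36320; r = 12; remainder = value at the root: 8*(12)^2 + 5*(12)^1 - 7 = (1152) + (60) + (-7) = 1205; answer 1205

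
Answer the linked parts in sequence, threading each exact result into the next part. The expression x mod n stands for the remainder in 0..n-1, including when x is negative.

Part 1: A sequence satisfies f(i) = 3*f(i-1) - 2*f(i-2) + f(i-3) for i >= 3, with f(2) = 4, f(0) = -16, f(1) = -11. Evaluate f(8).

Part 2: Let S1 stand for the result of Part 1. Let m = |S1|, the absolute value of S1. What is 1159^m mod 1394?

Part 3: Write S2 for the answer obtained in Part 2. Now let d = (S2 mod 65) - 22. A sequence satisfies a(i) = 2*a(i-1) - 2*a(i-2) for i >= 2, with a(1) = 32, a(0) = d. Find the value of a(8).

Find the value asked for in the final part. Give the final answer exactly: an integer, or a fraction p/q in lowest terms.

112

Part 1: f(3) = 3*(4) - 2*(-11) + 1*(-16) = 18; iterating: f(3)=18, f(4)=35, f(5)=73, f(6)=167, f(7)=390, f(8)=909; answer 909
Part 2: S1 = 909; m = 909; squarings mod 1394: 1159^1=1159, 1159^2=859, 1159^4=455, 1159^8=713, 1159^16=953, 1159^32=715, 1159^64=1021, 1159^128=1123, 1159^256=953, 1159^512=715; 1159^909 = 1159^1 * 1159^4 * 1159^8 * 1159^128 * 1159^256 * 1159^512 = 29 (mod 1394); answer 29
Part 3: S2 = 29; d = 7; a(2) = 2*(32) - 2*(7) = 50; iterating: a(2)=50, a(3)=36, a(4)=-28, a(5)=-128, a(6)=-200, a(7)=-144, a(8)=112; answer 112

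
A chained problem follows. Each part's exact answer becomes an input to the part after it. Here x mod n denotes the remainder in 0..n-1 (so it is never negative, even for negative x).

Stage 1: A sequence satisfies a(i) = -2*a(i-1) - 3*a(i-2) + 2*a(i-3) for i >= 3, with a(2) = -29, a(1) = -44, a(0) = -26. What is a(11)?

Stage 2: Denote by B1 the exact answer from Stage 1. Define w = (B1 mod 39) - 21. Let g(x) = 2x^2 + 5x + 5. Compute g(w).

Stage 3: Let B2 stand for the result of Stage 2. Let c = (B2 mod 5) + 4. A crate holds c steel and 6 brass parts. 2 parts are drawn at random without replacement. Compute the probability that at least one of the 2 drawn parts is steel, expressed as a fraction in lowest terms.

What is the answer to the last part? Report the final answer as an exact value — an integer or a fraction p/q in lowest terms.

2/3

Stage 1: a(3) = -2*(-29) - 3*(-44) + 2*(-26) = 138; iterating: a(3)=138, a(4)=-277, a(5)=82, a(6)=943, a(7)=-2686, a(8)=2707, a(9)=4530, a(10)=-22553, a(11)=36930; answer 36930
Stage 2: B1 = 36930; w = 15; 2*(15)^2 + 5*(15)^1 + 5 = (450) + (75) + (5) = 530; answer 530
Stage 3: B2 = 530; c = 4; total draws C(10,2) = 45; complement C(6,2) = 15; favorable 45 - 15 = 30; P = 2/3; answer 2/3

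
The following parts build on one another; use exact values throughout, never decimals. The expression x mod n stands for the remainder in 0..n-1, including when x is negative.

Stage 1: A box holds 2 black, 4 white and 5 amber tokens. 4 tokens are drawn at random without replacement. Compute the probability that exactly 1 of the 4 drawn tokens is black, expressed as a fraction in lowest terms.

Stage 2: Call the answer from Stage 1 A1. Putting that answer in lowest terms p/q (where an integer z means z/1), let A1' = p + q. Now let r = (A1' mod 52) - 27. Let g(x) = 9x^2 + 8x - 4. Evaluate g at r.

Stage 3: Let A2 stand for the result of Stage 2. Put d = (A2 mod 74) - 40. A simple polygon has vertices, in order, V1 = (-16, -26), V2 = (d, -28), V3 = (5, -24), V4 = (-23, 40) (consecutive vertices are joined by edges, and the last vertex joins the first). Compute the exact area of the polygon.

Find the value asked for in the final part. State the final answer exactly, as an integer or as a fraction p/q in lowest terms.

721

Stage 1: total draws C(11,4) = 330; favorable C(2,1)*C(9,3) = 168; P = 28/55; answer 28/55
Stage 2: A1 = 28/55; threaded value p + q = 83; r = 4; 9*(4)^2 + 8*(4)^1 - 4 = (144) + (32) + (-4) = 172; answer 172
Stage 3: A2 = 172; d = -16; cross terms: (-16*-28 - -16*-26)=32, (-16*-24 - 5*-28)=524, (5*40 - -23*-24)=-352, (-23*-26 - -16*40)=1238; twice the area = |1442| = 1442; area = 721; answer 721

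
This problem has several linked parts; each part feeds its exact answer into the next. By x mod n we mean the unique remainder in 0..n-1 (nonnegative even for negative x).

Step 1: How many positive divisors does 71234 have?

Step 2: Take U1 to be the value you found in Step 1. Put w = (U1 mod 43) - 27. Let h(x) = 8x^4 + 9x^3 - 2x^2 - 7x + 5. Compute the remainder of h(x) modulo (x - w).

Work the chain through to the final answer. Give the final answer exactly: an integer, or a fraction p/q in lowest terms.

2128333

Step 1: 71234 = 2 * 35617; number of divisors = (1+1) * (1+1) = 4; answer 4
Step 2: U1 = 4; w = -23; remainder = value at the root: 8*(-23)^4 + 9*(-23)^3 - 2*(-23)^2 - 7*(-23)^1 + 5 = (2238728) + (-109503) + (-1058) + (161) + (5) = 2128333; answer 2128333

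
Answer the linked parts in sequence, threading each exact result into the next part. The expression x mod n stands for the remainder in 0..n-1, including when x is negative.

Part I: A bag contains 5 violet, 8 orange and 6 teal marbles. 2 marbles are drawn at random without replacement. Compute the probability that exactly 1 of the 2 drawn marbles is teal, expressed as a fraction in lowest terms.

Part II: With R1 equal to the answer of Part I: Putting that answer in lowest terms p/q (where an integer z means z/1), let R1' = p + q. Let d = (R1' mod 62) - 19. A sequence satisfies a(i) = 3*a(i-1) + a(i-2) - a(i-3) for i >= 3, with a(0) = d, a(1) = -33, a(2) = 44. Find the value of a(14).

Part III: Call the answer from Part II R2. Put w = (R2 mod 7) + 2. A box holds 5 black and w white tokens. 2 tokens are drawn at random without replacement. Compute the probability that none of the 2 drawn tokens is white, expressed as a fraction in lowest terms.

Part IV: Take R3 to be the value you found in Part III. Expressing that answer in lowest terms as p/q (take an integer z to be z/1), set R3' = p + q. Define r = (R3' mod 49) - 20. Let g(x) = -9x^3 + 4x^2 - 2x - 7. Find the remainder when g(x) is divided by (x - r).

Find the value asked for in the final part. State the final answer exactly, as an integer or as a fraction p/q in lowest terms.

3290

Part I: total draws C(19,2) = 171; favorable C(6,1)*C(13,1) = 78; P = 26/57; answer 26/57
Part II: R1 = 26/57; threaded value p + q = 83; d = 2; a(3) = 3*(44) + 1*(-33) - 1*(2) = 97; iterating: a(3)=97, a(4)=368, a(5)=1157, a(6)=3742, a(7)=12015, a(8)=38630, a(9)=124163, a(10)=399104, a(11)=1282845, a(12)=4123476, a(13)=13254169, a(14)=42603138; answer 42603138
Part III: R2 = 42603138; w = 6; total draws C(11,2) = 55; favorable C(5,2) = 10; P = 2/11; answer 2/11
Part IV: R3 = 2/11; threaded value p + q = 13; r = -7; remainder = value at the root: -9*(-7)^3 + 4*(-7)^2 - 2*(-7)^1 - 7 = (3087) + (196) + (14) + (-7) = 3290; answer 3290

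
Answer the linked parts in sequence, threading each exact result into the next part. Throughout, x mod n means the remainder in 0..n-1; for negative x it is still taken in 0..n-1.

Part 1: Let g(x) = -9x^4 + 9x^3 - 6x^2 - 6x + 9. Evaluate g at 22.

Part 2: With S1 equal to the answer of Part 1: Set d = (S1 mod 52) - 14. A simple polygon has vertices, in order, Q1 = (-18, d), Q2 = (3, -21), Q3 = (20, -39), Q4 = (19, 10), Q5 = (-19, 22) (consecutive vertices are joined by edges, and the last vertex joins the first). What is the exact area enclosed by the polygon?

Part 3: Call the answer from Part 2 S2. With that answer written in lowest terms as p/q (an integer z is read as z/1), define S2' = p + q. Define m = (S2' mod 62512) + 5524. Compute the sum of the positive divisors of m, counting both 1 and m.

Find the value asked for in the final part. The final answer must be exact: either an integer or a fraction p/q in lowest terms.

6762

Part 1: -9*(22)^4 + 9*(22)^3 - 6*(22)^2 - 6*(22)^1 + 9 = (-2108304) + (95832) + (-2904) + (-132) + (9) = -2015499; answer -2015499
Part 2: S1 = -2015499; d = 7; cross terms: (-18*-21 - 3*7)=357, (3*-39 - 20*-21)=303, (20*10 - 19*-39)=941, (19*22 - -19*10)=608, (-19*7 - -18*22)=263; twice the area = |2472| = 2472; area = 1236; answer 1236
Part 3: S2 = 1236; threaded value p + q = 1237; m = 6761; 6761 is prime, so its only divisors are 1 and 6761; sigma = 1 + 6761 = 6762; answer 6762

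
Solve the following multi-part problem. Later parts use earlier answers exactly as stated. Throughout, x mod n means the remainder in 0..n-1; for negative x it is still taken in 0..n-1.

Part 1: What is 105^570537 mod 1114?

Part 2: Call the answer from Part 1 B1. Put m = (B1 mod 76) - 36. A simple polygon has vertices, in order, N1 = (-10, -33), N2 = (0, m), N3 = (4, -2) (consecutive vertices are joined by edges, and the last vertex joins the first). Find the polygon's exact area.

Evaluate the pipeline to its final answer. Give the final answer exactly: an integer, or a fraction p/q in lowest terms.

97

Part 1: squarings mod 1114: 105^1=105, 105^2=999, 105^4=971, 105^8=397, 105^16=535, 105^32=1041, 105^64=873, 105^128=153, 105^256=15, 105^512=225, 105^1024=495, 105^2048=1059, 105^4096=797, 105^8192=229, 105^16384=83, 105^32768=205, 105^65536=807, 105^131072=673, 105^262144=645, 105^524288=503; 105^570537 = 105^1 * 105^8 * 105^32 * 105^128 * 105^1024 * 105^4096 * 105^8192 * 105^32768 * 105^524288 = 267 (mod 1114); answer 267
Part 2: B1 = 267; m = 3; cross terms: (-10*3 - 0*-33)=-30, (0*-2 - 4*3)=-12, (4*-33 - -10*-2)=-152; twice the area = |-194| = 194; area = 97; answer 97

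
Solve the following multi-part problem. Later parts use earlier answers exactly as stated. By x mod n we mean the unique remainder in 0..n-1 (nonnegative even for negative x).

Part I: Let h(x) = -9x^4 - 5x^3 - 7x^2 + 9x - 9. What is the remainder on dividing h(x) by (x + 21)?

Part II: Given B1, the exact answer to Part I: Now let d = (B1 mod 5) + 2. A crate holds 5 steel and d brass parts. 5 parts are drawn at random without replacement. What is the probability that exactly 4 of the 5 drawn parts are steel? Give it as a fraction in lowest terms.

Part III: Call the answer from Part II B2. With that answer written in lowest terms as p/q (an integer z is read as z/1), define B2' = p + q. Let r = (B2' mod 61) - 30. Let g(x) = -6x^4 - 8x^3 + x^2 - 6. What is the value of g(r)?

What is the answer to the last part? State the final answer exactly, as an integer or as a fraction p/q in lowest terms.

Part I: remainder = value at the root: -9*(-21)^4 - 5*(-21)^3 - 7*(-21)^2 + 9*(-21)^1 - 9 = (-1750329) + (46305) + (-3087) + (-189) + (-9) = -1707309; answer -1707309
Part II: B1 = -1707309; d = 3; total draws C(8,5) = 56; favorable C(5,4)*C(3,1) = 15; P = 15/56; answer 15/56
Part III: B2 = 15/56; threaded value p + q = 71; r = -20; -6*(-20)^4 - 8*(-20)^3 + 1*(-20)^2 - 6 = (-960000) + (64000) + (400) + (-6) = -895606; answer -895606

-895606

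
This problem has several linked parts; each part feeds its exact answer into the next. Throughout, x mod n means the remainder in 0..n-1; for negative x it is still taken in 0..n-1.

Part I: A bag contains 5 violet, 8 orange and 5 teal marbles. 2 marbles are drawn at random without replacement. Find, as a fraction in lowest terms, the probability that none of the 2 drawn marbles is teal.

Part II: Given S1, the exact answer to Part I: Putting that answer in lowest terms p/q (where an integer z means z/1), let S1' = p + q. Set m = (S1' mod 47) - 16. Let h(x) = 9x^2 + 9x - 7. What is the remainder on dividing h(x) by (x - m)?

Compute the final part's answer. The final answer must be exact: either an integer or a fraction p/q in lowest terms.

Part I: total draws C(18,2) = 153; favorable C(13,2) = 78; P = 26/51; answer 26/51
Part II: S1 = 26/51; threaded value p + q = 77; m = 14; remainder = value at the root: 9*(14)^2 + 9*(14)^1 - 7 = (1764) + (126) + (-7) = 1883; answer 1883

1883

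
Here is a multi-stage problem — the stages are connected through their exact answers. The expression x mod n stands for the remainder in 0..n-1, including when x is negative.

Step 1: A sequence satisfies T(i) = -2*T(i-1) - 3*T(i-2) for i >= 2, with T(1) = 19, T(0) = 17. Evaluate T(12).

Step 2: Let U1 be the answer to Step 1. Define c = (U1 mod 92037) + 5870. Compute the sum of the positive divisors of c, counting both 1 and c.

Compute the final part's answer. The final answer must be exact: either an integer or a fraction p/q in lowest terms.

Step 1: T(2) = -2*(19) - 3*(17) = -89; iterating: T(2)=-89, T(3)=121, T(4)=25, T(5)=-413, T(6)=751, T(7)=-263, T(8)=-1727, T(9)=4243, T(10)=-3305, T(11)=-6119, T(12)=22153; answer 22153
Step 2: U1 = 22153; c = 28023; 28023 = 3 * 9341; sigma = (1 + 3) * (1 + 9341) = 4 * 9342 = 37368; answer 37368

37368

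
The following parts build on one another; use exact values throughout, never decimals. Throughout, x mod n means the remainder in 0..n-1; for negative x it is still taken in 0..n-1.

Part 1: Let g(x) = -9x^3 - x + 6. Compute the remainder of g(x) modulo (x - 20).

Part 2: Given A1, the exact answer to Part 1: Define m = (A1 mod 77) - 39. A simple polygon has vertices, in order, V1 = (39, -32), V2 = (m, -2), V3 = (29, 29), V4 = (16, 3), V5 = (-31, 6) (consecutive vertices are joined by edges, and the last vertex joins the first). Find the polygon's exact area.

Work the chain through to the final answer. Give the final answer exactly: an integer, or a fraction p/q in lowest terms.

Part 1: remainder = value at the root: -9*(20)^3 - 1*(20)^1 + 6 = (-72000) + (-20) + (6) = -72014; answer -72014
Part 2: A1 = -72014; m = 19; cross terms: (39*-2 - 19*-32)=530, (19*29 - 29*-2)=609, (29*3 - 16*29)=-377, (16*6 - -31*3)=189, (-31*-32 - 39*6)=758; twice the area = |1709| = 1709; area = 1709/2; answer 1709/2

1709/2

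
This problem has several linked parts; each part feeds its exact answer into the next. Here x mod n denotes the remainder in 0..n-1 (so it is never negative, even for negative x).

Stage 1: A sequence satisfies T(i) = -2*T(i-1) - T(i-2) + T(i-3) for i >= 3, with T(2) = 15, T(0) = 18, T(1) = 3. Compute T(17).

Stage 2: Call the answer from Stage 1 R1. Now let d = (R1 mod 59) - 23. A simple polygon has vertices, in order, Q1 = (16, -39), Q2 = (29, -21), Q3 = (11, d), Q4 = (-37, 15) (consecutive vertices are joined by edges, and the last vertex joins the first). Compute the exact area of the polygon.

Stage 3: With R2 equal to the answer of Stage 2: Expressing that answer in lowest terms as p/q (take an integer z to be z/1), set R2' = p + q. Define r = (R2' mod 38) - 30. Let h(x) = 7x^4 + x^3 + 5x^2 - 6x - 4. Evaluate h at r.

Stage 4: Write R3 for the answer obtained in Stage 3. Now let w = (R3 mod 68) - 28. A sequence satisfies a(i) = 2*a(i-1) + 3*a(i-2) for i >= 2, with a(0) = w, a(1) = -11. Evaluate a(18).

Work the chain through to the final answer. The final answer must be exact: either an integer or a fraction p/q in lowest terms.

-1840247326

Stage 1: T(3) = -2*(15) - 1*(3) + 1*(18) = -15; iterating: T(3)=-15, T(4)=18, T(5)=-6, T(6)=-21, T(7)=66, T(8)=-117, T(9)=147, T(10)=-111, T(11)=-42, T(12)=342, T(13)=-753, T(14)=1122, T(15)=-1149, T(16)=423, T(17)=1425; answer 1425
Stage 2: R1 = 1425; d = -14; cross terms: (16*-21 - 29*-39)=795, (29*-14 - 11*-21)=-175, (11*15 - -37*-14)=-353, (-37*-39 - 16*15)=1203; twice the area = |1470| = 1470; area = 735; answer 735
Stage 3: R2 = 735; threaded value p + q = 736; r = -16; 7*(-16)^4 + 1*(-16)^3 + 5*(-16)^2 - 6*(-16)^1 - 4 = (458752) + (-4096) + (1280) + (96) + (-4) = 456028; answer 456028
Stage 4: R3 = 456028; w = -8; a(2) = 2*(-11) + 3*(-8) = -46; iterating: a(2)=-46, a(3)=-125, a(4)=-388, a(5)=-1151, a(6)=-3466, a(7)=-10385, a(8)=-31168, a(9)=-93491, a(10)=-280486, a(11)=-841445, a(12)=-2524348, a(13)=-7573031, a(14)=-22719106, a(15)=-68157305, a(16)=-204471928, a(17)=-613415771, a(18)=-1840247326; answer -1840247326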